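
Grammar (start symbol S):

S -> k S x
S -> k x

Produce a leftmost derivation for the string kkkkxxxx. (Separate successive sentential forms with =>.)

S=>kSx=>kkSxx=>kkkSxxx=>kkkkxxxx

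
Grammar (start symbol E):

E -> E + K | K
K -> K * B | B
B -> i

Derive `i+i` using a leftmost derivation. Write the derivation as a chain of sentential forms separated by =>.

E => E+K => K+K => B+K => i+K => i+B => i+i

E => E+K   [E -> E + K]
E+K => K+K   [E -> K]
K+K => B+K   [K -> B]
B+K => i+K   [B -> i]
i+K => i+B   [K -> B]
i+B => i+i   [B -> i]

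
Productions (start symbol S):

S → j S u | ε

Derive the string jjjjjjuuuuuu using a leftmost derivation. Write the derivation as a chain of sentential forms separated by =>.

S => jSu => jjSuu => jjjSuuu => jjjjSuuuu => jjjjjSuuuuu => jjjjjjSuuuuuu => jjjjjjuuuuuu

S => jSu   [S → j S u]
jSu => jjSuu   [S → j S u]
jjSuu => jjjSuuu   [S → j S u]
jjjSuuu => jjjjSuuuu   [S → j S u]
jjjjSuuuu => jjjjjSuuuuu   [S → j S u]
jjjjjSuuuuu => jjjjjjSuuuuuu   [S → j S u]
jjjjjjSuuuuuu => jjjjjjuuuuuu   [S → ε]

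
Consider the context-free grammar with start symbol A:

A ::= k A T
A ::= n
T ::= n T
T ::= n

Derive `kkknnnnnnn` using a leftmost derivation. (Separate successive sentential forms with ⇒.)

A⇒kAT⇒kkATT⇒kkkATTT⇒kkknTTT⇒kkknnTT⇒kkknnnTT⇒kkknnnnTT⇒kkknnnnnT⇒kkknnnnnnT⇒kkknnnnnnn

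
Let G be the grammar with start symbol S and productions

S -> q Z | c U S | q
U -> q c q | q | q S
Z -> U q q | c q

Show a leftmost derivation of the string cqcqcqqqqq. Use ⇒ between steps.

S ⇒ cUS   [S -> c U S]
cUS ⇒ cqSS   [U -> q S]
cqSS ⇒ cqcUSS   [S -> c U S]
cqcUSS ⇒ cqcqSSS   [U -> q S]
cqcqSSS ⇒ cqcqcUSSS   [S -> c U S]
cqcqcUSSS ⇒ cqcqcqSSSS   [U -> q S]
cqcqcqSSSS ⇒ cqcqcqqSSS   [S -> q]
cqcqcqqSSS ⇒ cqcqcqqqSS   [S -> q]
cqcqcqqqSS ⇒ cqcqcqqqqS   [S -> q]
cqcqcqqqqS ⇒ cqcqcqqqqq   [S -> q]

S ⇒ cUS ⇒ cqSS ⇒ cqcUSS ⇒ cqcqSSS ⇒ cqcqcUSSS ⇒ cqcqcqSSSS ⇒ cqcqcqqSSS ⇒ cqcqcqqqSS ⇒ cqcqcqqqqS ⇒ cqcqcqqqqq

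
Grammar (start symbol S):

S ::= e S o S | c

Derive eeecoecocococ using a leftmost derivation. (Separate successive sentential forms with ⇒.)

S⇒eSoS⇒eeSoSoS⇒eeeSoSoSoS⇒eeecoSoSoS⇒eeecoeSoSoSoS⇒eeecoecoSoSoS⇒eeecoecocoSoS⇒eeecoecococoS⇒eeecoecocococ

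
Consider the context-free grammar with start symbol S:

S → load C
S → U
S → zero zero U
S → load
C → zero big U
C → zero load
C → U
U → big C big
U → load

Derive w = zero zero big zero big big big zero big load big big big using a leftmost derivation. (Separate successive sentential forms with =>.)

S => zero zero U => zero zero big C big => zero zero big zero big U big => zero zero big zero big big C big big => zero zero big zero big big U big big => zero zero big zero big big big C big big big => zero zero big zero big big big zero big U big big big => zero zero big zero big big big zero big load big big big

S => zero zero U   [S → zero zero U]
zero zero U => zero zero big C big   [U → big C big]
zero zero big C big => zero zero big zero big U big   [C → zero big U]
zero zero big zero big U big => zero zero big zero big big C big big   [U → big C big]
zero zero big zero big big C big big => zero zero big zero big big U big big   [C → U]
zero zero big zero big big U big big => zero zero big zero big big big C big big big   [U → big C big]
zero zero big zero big big big C big big big => zero zero big zero big big big zero big U big big big   [C → zero big U]
zero zero big zero big big big zero big U big big big => zero zero big zero big big big zero big load big big big   [U → load]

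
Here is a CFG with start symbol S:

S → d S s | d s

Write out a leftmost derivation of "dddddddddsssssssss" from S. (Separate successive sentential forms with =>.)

S => dSs => ddSss => dddSsss => ddddSssss => dddddSsssss => ddddddSssssss => dddddddSsssssss => ddddddddSssssssss => dddddddddsssssssss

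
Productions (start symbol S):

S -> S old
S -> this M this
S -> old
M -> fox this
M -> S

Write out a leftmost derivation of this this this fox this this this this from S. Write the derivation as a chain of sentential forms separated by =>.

S => this M this   [S -> this M this]
this M this => this S this   [M -> S]
this S this => this this M this this   [S -> this M this]
this this M this this => this this S this this   [M -> S]
this this S this this => this this this M this this this   [S -> this M this]
this this this M this this this => this this this fox this this this this   [M -> fox this]

S => this M this => this S this => this this M this this => this this S this this => this this this M this this this => this this this fox this this this this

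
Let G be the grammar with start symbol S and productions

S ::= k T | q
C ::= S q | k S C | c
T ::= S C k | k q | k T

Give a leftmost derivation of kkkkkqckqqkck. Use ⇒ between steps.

S ⇒ kT ⇒ kSCk ⇒ kkTCk ⇒ kkSCkCk ⇒ kkkTCkCk ⇒ kkkSCkCkCk ⇒ kkkkTCkCkCk ⇒ kkkkkqCkCkCk ⇒ kkkkkqckCkCk ⇒ kkkkkqckSqkCk ⇒ kkkkkqckqqkCk ⇒ kkkkkqckqqkck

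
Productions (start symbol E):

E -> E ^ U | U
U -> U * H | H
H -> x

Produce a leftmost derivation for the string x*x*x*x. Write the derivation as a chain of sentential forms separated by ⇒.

E⇒U⇒U*H⇒U*H*H⇒U*H*H*H⇒H*H*H*H⇒x*H*H*H⇒x*x*H*H⇒x*x*x*H⇒x*x*x*x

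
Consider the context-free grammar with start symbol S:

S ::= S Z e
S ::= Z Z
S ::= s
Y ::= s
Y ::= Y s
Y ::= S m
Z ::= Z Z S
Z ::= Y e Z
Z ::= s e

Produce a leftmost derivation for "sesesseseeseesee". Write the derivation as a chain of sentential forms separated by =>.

S=>SZe=>SZeZe=>SZeZeZe=>ZZZeZeZe=>ZZSZZeZeZe=>seZSZZeZeZe=>seseSZZeZeZe=>sesesZZeZeZe=>sesesseZeZeZe=>sesesseseeZeZe=>sesesseseeseeZe=>sesesseseeseesee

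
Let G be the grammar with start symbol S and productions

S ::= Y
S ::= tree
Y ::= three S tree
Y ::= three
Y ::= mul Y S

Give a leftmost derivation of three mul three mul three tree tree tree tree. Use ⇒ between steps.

S ⇒ Y ⇒ three S tree ⇒ three Y tree ⇒ three mul Y S tree ⇒ three mul three S tree S tree ⇒ three mul three Y tree S tree ⇒ three mul three mul Y S tree S tree ⇒ three mul three mul three S tree S tree ⇒ three mul three mul three tree tree S tree ⇒ three mul three mul three tree tree tree tree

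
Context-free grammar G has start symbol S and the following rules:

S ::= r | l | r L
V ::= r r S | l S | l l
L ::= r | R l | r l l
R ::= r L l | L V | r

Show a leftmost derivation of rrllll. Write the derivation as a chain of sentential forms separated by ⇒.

S ⇒ rL ⇒ rRl ⇒ rLVl ⇒ rRlVl ⇒ rrlVl ⇒ rrllSl ⇒ rrllll

S ⇒ rL   [S ::= r L]
rL ⇒ rRl   [L ::= R l]
rRl ⇒ rLVl   [R ::= L V]
rLVl ⇒ rRlVl   [L ::= R l]
rRlVl ⇒ rrlVl   [R ::= r]
rrlVl ⇒ rrllSl   [V ::= l S]
rrllSl ⇒ rrllll   [S ::= l]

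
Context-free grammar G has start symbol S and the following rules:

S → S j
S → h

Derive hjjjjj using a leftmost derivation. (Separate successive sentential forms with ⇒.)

S ⇒ Sj ⇒ Sjj ⇒ Sjjj ⇒ Sjjjj ⇒ Sjjjjj ⇒ hjjjjj

S ⇒ Sj   [S → S j]
Sj ⇒ Sjj   [S → S j]
Sjj ⇒ Sjjj   [S → S j]
Sjjj ⇒ Sjjjj   [S → S j]
Sjjjj ⇒ Sjjjjj   [S → S j]
Sjjjjj ⇒ hjjjjj   [S → h]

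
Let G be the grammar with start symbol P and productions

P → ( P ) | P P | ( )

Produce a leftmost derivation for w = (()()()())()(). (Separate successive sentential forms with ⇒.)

P ⇒ PP ⇒ PPP ⇒ (P)PP ⇒ (PP)PP ⇒ (PPP)PP ⇒ (()PP)PP ⇒ (()PPP)PP ⇒ (()()PP)PP ⇒ (()()()P)PP ⇒ (()()()())PP ⇒ (()()()())()P ⇒ (()()()())()()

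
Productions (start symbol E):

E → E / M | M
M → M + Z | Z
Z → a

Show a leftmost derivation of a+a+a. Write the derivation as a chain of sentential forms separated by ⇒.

E ⇒ M   [E → M]
M ⇒ M+Z   [M → M + Z]
M+Z ⇒ M+Z+Z   [M → M + Z]
M+Z+Z ⇒ Z+Z+Z   [M → Z]
Z+Z+Z ⇒ a+Z+Z   [Z → a]
a+Z+Z ⇒ a+a+Z   [Z → a]
a+a+Z ⇒ a+a+a   [Z → a]

E ⇒ M ⇒ M+Z ⇒ M+Z+Z ⇒ Z+Z+Z ⇒ a+Z+Z ⇒ a+a+Z ⇒ a+a+a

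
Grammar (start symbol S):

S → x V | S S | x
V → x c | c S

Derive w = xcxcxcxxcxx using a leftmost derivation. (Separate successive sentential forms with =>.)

S => xV => xcS => xcxV => xcxcS => xcxcxV => xcxcxcS => xcxcxcSS => xcxcxcSSS => xcxcxcxVSS => xcxcxcxxcSS => xcxcxcxxcxS => xcxcxcxxcxx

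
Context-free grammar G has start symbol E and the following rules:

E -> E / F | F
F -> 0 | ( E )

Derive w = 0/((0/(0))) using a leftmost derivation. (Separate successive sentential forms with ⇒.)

E⇒E/F⇒F/F⇒0/F⇒0/(E)⇒0/(F)⇒0/((E))⇒0/((E/F))⇒0/((F/F))⇒0/((0/F))⇒0/((0/(E)))⇒0/((0/(F)))⇒0/((0/(0)))

E ⇒ E/F   [E -> E / F]
E/F ⇒ F/F   [E -> F]
F/F ⇒ 0/F   [F -> 0]
0/F ⇒ 0/(E)   [F -> ( E )]
0/(E) ⇒ 0/(F)   [E -> F]
0/(F) ⇒ 0/((E))   [F -> ( E )]
0/((E)) ⇒ 0/((E/F))   [E -> E / F]
0/((E/F)) ⇒ 0/((F/F))   [E -> F]
0/((F/F)) ⇒ 0/((0/F))   [F -> 0]
0/((0/F)) ⇒ 0/((0/(E)))   [F -> ( E )]
0/((0/(E))) ⇒ 0/((0/(F)))   [E -> F]
0/((0/(F))) ⇒ 0/((0/(0)))   [F -> 0]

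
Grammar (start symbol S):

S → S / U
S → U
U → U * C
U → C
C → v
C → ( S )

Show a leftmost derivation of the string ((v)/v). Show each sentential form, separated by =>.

S => U => C => (S) => (S/U) => (U/U) => (C/U) => ((S)/U) => ((U)/U) => ((C)/U) => ((v)/U) => ((v)/C) => ((v)/v)

S => U   [S → U]
U => C   [U → C]
C => (S)   [C → ( S )]
(S) => (S/U)   [S → S / U]
(S/U) => (U/U)   [S → U]
(U/U) => (C/U)   [U → C]
(C/U) => ((S)/U)   [C → ( S )]
((S)/U) => ((U)/U)   [S → U]
((U)/U) => ((C)/U)   [U → C]
((C)/U) => ((v)/U)   [C → v]
((v)/U) => ((v)/C)   [U → C]
((v)/C) => ((v)/v)   [C → v]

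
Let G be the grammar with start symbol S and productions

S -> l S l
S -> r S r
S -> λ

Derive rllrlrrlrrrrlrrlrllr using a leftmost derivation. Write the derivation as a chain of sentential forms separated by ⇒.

S ⇒ rSr ⇒ rlSlr ⇒ rllSllr ⇒ rllrSrllr ⇒ rllrlSlrllr ⇒ rllrlrSrlrllr ⇒ rllrlrrSrrlrllr ⇒ rllrlrrlSlrrlrllr ⇒ rllrlrrlrSrlrrlrllr ⇒ rllrlrrlrrSrrlrrlrllr ⇒ rllrlrrlrrrrlrrlrllr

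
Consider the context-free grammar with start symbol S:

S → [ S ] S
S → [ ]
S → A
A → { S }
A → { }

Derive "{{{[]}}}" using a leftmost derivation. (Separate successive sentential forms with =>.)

S => A   [S → A]
A => {S}   [A → { S }]
{S} => {A}   [S → A]
{A} => {{S}}   [A → { S }]
{{S}} => {{A}}   [S → A]
{{A}} => {{{S}}}   [A → { S }]
{{{S}}} => {{{[]}}}   [S → [ ]]

S => A => {S} => {A} => {{S}} => {{A}} => {{{S}}} => {{{[]}}}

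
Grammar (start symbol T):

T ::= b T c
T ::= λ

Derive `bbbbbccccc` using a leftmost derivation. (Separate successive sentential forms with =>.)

T => bTc   [T ::= b T c]
bTc => bbTcc   [T ::= b T c]
bbTcc => bbbTccc   [T ::= b T c]
bbbTccc => bbbbTcccc   [T ::= b T c]
bbbbTcccc => bbbbbTccccc   [T ::= b T c]
bbbbbTccccc => bbbbbccccc   [T ::= λ]

T => bTc => bbTcc => bbbTccc => bbbbTcccc => bbbbbTccccc => bbbbbccccc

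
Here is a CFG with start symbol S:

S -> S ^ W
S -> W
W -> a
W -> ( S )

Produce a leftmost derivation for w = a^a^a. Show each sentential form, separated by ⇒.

S ⇒ S^W ⇒ S^W^W ⇒ W^W^W ⇒ a^W^W ⇒ a^a^W ⇒ a^a^a

S ⇒ S^W   [S -> S ^ W]
S^W ⇒ S^W^W   [S -> S ^ W]
S^W^W ⇒ W^W^W   [S -> W]
W^W^W ⇒ a^W^W   [W -> a]
a^W^W ⇒ a^a^W   [W -> a]
a^a^W ⇒ a^a^a   [W -> a]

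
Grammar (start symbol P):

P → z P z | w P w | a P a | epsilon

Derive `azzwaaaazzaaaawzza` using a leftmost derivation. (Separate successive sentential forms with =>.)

P => aPa => azPza => azzPzza => azzwPwzza => azzwaPawzza => azzwaaPaawzza => azzwaaaPaaawzza => azzwaaaaPaaaawzza => azzwaaaazPzaaaawzza => azzwaaaazzaaaawzza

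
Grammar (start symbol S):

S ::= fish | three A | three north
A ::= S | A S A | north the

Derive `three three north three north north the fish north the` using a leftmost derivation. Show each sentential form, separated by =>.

S => three A => three A S A => three A S A S A => three S S A S A => three three north S A S A => three three north three north A S A => three three north three north north the S A => three three north three north north the fish A => three three north three north north the fish north the

S => three A   [S ::= three A]
three A => three A S A   [A ::= A S A]
three A S A => three A S A S A   [A ::= A S A]
three A S A S A => three S S A S A   [A ::= S]
three S S A S A => three three north S A S A   [S ::= three north]
three three north S A S A => three three north three north A S A   [S ::= three north]
three three north three north A S A => three three north three north north the S A   [A ::= north the]
three three north three north north the S A => three three north three north north the fish A   [S ::= fish]
three three north three north north the fish A => three three north three north north the fish north the   [A ::= north the]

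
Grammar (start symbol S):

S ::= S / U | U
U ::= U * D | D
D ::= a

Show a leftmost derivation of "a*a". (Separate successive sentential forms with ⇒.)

S ⇒ U ⇒ U*D ⇒ D*D ⇒ a*D ⇒ a*a

S ⇒ U   [S ::= U]
U ⇒ U*D   [U ::= U * D]
U*D ⇒ D*D   [U ::= D]
D*D ⇒ a*D   [D ::= a]
a*D ⇒ a*a   [D ::= a]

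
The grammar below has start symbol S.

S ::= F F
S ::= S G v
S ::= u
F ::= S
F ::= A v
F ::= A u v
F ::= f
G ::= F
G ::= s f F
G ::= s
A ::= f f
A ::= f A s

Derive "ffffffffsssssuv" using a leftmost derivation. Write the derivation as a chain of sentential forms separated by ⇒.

S ⇒ FF ⇒ fF ⇒ fAuv ⇒ ffAsuv ⇒ fffAssuv ⇒ ffffAsssuv ⇒ fffffAssssuv ⇒ ffffffAsssssuv ⇒ ffffffffsssssuv

S ⇒ FF   [S ::= F F]
FF ⇒ fF   [F ::= f]
fF ⇒ fAuv   [F ::= A u v]
fAuv ⇒ ffAsuv   [A ::= f A s]
ffAsuv ⇒ fffAssuv   [A ::= f A s]
fffAssuv ⇒ ffffAsssuv   [A ::= f A s]
ffffAsssuv ⇒ fffffAssssuv   [A ::= f A s]
fffffAssssuv ⇒ ffffffAsssssuv   [A ::= f A s]
ffffffAsssssuv ⇒ ffffffffsssssuv   [A ::= f f]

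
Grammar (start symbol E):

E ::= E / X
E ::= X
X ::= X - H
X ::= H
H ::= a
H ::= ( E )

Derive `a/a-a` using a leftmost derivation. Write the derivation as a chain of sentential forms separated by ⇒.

E ⇒ E/X ⇒ X/X ⇒ H/X ⇒ a/X ⇒ a/X-H ⇒ a/H-H ⇒ a/a-H ⇒ a/a-a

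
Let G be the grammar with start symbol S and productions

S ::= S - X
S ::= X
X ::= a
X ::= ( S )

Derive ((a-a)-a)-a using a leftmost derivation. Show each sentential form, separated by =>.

S => S-X   [S ::= S - X]
S-X => X-X   [S ::= X]
X-X => (S)-X   [X ::= ( S )]
(S)-X => (S-X)-X   [S ::= S - X]
(S-X)-X => (X-X)-X   [S ::= X]
(X-X)-X => ((S)-X)-X   [X ::= ( S )]
((S)-X)-X => ((S-X)-X)-X   [S ::= S - X]
((S-X)-X)-X => ((X-X)-X)-X   [S ::= X]
((X-X)-X)-X => ((a-X)-X)-X   [X ::= a]
((a-X)-X)-X => ((a-a)-X)-X   [X ::= a]
((a-a)-X)-X => ((a-a)-a)-X   [X ::= a]
((a-a)-a)-X => ((a-a)-a)-a   [X ::= a]

S=>S-X=>X-X=>(S)-X=>(S-X)-X=>(X-X)-X=>((S)-X)-X=>((S-X)-X)-X=>((X-X)-X)-X=>((a-X)-X)-X=>((a-a)-X)-X=>((a-a)-a)-X=>((a-a)-a)-a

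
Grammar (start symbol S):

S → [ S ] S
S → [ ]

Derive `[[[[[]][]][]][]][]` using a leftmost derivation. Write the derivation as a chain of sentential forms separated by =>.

S => [S]S => [[S]S]S => [[[S]S]S]S => [[[[S]S]S]S]S => [[[[[]]S]S]S]S => [[[[[]][]]S]S]S => [[[[[]][]][]]S]S => [[[[[]][]][]][]]S => [[[[[]][]][]][]][]

S => [S]S   [S → [ S ] S]
[S]S => [[S]S]S   [S → [ S ] S]
[[S]S]S => [[[S]S]S]S   [S → [ S ] S]
[[[S]S]S]S => [[[[S]S]S]S]S   [S → [ S ] S]
[[[[S]S]S]S]S => [[[[[]]S]S]S]S   [S → [ ]]
[[[[[]]S]S]S]S => [[[[[]][]]S]S]S   [S → [ ]]
[[[[[]][]]S]S]S => [[[[[]][]][]]S]S   [S → [ ]]
[[[[[]][]][]]S]S => [[[[[]][]][]][]]S   [S → [ ]]
[[[[[]][]][]][]]S => [[[[[]][]][]][]][]   [S → [ ]]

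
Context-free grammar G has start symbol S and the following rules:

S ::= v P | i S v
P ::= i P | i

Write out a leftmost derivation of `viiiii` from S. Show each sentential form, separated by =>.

S => vP => viP => viiP => viiiP => viiiiP => viiiii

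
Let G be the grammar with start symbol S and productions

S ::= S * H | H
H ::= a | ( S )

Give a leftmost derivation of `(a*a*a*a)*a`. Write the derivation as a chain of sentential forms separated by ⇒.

S ⇒ S*H   [S ::= S * H]
S*H ⇒ H*H   [S ::= H]
H*H ⇒ (S)*H   [H ::= ( S )]
(S)*H ⇒ (S*H)*H   [S ::= S * H]
(S*H)*H ⇒ (S*H*H)*H   [S ::= S * H]
(S*H*H)*H ⇒ (S*H*H*H)*H   [S ::= S * H]
(S*H*H*H)*H ⇒ (H*H*H*H)*H   [S ::= H]
(H*H*H*H)*H ⇒ (a*H*H*H)*H   [H ::= a]
(a*H*H*H)*H ⇒ (a*a*H*H)*H   [H ::= a]
(a*a*H*H)*H ⇒ (a*a*a*H)*H   [H ::= a]
(a*a*a*H)*H ⇒ (a*a*a*a)*H   [H ::= a]
(a*a*a*a)*H ⇒ (a*a*a*a)*a   [H ::= a]

S⇒S*H⇒H*H⇒(S)*H⇒(S*H)*H⇒(S*H*H)*H⇒(S*H*H*H)*H⇒(H*H*H*H)*H⇒(a*H*H*H)*H⇒(a*a*H*H)*H⇒(a*a*a*H)*H⇒(a*a*a*a)*H⇒(a*a*a*a)*a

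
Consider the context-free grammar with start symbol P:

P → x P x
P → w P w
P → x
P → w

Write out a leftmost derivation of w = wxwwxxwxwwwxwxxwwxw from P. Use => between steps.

P => wPw => wxPxw => wxwPwxw => wxwwPwwxw => wxwwxPxwwxw => wxwwxxPxxwwxw => wxwwxxwPwxxwwxw => wxwwxxwxPxwxxwwxw => wxwwxxwxwPwxwxxwwxw => wxwwxxwxwwwxwxxwwxw

P => wPw   [P → w P w]
wPw => wxPxw   [P → x P x]
wxPxw => wxwPwxw   [P → w P w]
wxwPwxw => wxwwPwwxw   [P → w P w]
wxwwPwwxw => wxwwxPxwwxw   [P → x P x]
wxwwxPxwwxw => wxwwxxPxxwwxw   [P → x P x]
wxwwxxPxxwwxw => wxwwxxwPwxxwwxw   [P → w P w]
wxwwxxwPwxxwwxw => wxwwxxwxPxwxxwwxw   [P → x P x]
wxwwxxwxPxwxxwwxw => wxwwxxwxwPwxwxxwwxw   [P → w P w]
wxwwxxwxwPwxwxxwwxw => wxwwxxwxwwwxwxxwwxw   [P → w]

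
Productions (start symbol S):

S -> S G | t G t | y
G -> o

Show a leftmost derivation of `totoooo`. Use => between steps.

S => SG   [S -> S G]
SG => SGG   [S -> S G]
SGG => SGGG   [S -> S G]
SGGG => SGGGG   [S -> S G]
SGGGG => tGtGGGG   [S -> t G t]
tGtGGGG => totGGGG   [G -> o]
totGGGG => totoGGG   [G -> o]
totoGGG => totooGG   [G -> o]
totooGG => totoooG   [G -> o]
totoooG => totoooo   [G -> o]

S=>SG=>SGG=>SGGG=>SGGGG=>tGtGGGG=>totGGGG=>totoGGG=>totooGG=>totoooG=>totoooo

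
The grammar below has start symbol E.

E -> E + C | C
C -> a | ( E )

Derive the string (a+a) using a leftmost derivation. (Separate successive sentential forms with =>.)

E => C => (E) => (E+C) => (C+C) => (a+C) => (a+a)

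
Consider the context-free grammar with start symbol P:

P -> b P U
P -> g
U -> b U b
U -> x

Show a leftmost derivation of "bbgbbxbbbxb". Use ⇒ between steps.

P⇒bPU⇒bbPUU⇒bbgUU⇒bbgbUbU⇒bbgbbUbbU⇒bbgbbxbbU⇒bbgbbxbbbUb⇒bbgbbxbbbxb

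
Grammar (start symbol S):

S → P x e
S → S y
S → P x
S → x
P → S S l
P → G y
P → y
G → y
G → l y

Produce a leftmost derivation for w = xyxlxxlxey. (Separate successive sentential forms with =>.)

S => Sy   [S → S y]
Sy => Pxey   [S → P x e]
Pxey => SSlxey   [P → S S l]
SSlxey => PxSlxey   [S → P x]
PxSlxey => SSlxSlxey   [P → S S l]
SSlxSlxey => SySlxSlxey   [S → S y]
SySlxSlxey => xySlxSlxey   [S → x]
xySlxSlxey => xyxlxSlxey   [S → x]
xyxlxSlxey => xyxlxxlxey   [S → x]

S => Sy => Pxey => SSlxey => PxSlxey => SSlxSlxey => SySlxSlxey => xySlxSlxey => xyxlxSlxey => xyxlxxlxey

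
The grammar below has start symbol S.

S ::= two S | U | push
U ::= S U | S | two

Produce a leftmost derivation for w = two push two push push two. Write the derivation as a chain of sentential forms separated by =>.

S => two S => two U => two S U => two push U => two push S U => two push two S U => two push two push U => two push two push S U => two push two push push U => two push two push push two

S => two S   [S ::= two S]
two S => two U   [S ::= U]
two U => two S U   [U ::= S U]
two S U => two push U   [S ::= push]
two push U => two push S U   [U ::= S U]
two push S U => two push two S U   [S ::= two S]
two push two S U => two push two push U   [S ::= push]
two push two push U => two push two push S U   [U ::= S U]
two push two push S U => two push two push push U   [S ::= push]
two push two push push U => two push two push push two   [U ::= two]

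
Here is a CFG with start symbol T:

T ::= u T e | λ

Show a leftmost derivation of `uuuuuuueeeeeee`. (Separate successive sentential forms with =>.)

T=>uTe=>uuTee=>uuuTeee=>uuuuTeeee=>uuuuuTeeeee=>uuuuuuTeeeeee=>uuuuuuuTeeeeeee=>uuuuuuueeeeeee

T => uTe   [T ::= u T e]
uTe => uuTee   [T ::= u T e]
uuTee => uuuTeee   [T ::= u T e]
uuuTeee => uuuuTeeee   [T ::= u T e]
uuuuTeeee => uuuuuTeeeee   [T ::= u T e]
uuuuuTeeeee => uuuuuuTeeeeee   [T ::= u T e]
uuuuuuTeeeeee => uuuuuuuTeeeeeee   [T ::= u T e]
uuuuuuuTeeeeeee => uuuuuuueeeeeee   [T ::= λ]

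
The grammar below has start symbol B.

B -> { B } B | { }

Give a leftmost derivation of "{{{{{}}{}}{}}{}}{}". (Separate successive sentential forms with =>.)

B => {B}B => {{B}B}B => {{{B}B}B}B => {{{{B}B}B}B}B => {{{{{}}B}B}B}B => {{{{{}}{}}B}B}B => {{{{{}}{}}{}}B}B => {{{{{}}{}}{}}{}}B => {{{{{}}{}}{}}{}}{}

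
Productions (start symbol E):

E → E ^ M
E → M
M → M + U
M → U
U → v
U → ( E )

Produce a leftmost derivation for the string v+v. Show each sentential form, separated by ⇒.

E ⇒ M   [E → M]
M ⇒ M+U   [M → M + U]
M+U ⇒ U+U   [M → U]
U+U ⇒ v+U   [U → v]
v+U ⇒ v+v   [U → v]

E⇒M⇒M+U⇒U+U⇒v+U⇒v+v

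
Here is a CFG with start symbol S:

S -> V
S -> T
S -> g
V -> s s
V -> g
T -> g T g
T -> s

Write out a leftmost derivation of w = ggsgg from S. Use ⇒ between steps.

S ⇒ T ⇒ gTg ⇒ ggTgg ⇒ ggsgg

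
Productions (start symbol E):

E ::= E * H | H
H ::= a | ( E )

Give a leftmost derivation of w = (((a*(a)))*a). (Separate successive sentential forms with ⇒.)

E ⇒ H   [E ::= H]
H ⇒ (E)   [H ::= ( E )]
(E) ⇒ (E*H)   [E ::= E * H]
(E*H) ⇒ (H*H)   [E ::= H]
(H*H) ⇒ ((E)*H)   [H ::= ( E )]
((E)*H) ⇒ ((H)*H)   [E ::= H]
((H)*H) ⇒ (((E))*H)   [H ::= ( E )]
(((E))*H) ⇒ (((E*H))*H)   [E ::= E * H]
(((E*H))*H) ⇒ (((H*H))*H)   [E ::= H]
(((H*H))*H) ⇒ (((a*H))*H)   [H ::= a]
(((a*H))*H) ⇒ (((a*(E)))*H)   [H ::= ( E )]
(((a*(E)))*H) ⇒ (((a*(H)))*H)   [E ::= H]
(((a*(H)))*H) ⇒ (((a*(a)))*H)   [H ::= a]
(((a*(a)))*H) ⇒ (((a*(a)))*a)   [H ::= a]

E⇒H⇒(E)⇒(E*H)⇒(H*H)⇒((E)*H)⇒((H)*H)⇒(((E))*H)⇒(((E*H))*H)⇒(((H*H))*H)⇒(((a*H))*H)⇒(((a*(E)))*H)⇒(((a*(H)))*H)⇒(((a*(a)))*H)⇒(((a*(a)))*a)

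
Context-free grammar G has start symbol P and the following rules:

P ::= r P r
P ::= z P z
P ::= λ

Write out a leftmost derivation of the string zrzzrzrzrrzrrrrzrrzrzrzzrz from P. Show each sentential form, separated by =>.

P => zPz   [P ::= z P z]
zPz => zrPrz   [P ::= r P r]
zrPrz => zrzPzrz   [P ::= z P z]
zrzPzrz => zrzzPzzrz   [P ::= z P z]
zrzzPzzrz => zrzzrPrzzrz   [P ::= r P r]
zrzzrPrzzrz => zrzzrzPzrzzrz   [P ::= z P z]
zrzzrzPzrzzrz => zrzzrzrPrzrzzrz   [P ::= r P r]
zrzzrzrPrzrzzrz => zrzzrzrzPzrzrzzrz   [P ::= z P z]
zrzzrzrzPzrzrzzrz => zrzzrzrzrPrzrzrzzrz   [P ::= r P r]
zrzzrzrzrPrzrzrzzrz => zrzzrzrzrrPrrzrzrzzrz   [P ::= r P r]
zrzzrzrzrrPrrzrzrzzrz => zrzzrzrzrrzPzrrzrzrzzrz   [P ::= z P z]
zrzzrzrzrrzPzrrzrzrzzrz => zrzzrzrzrrzrPrzrrzrzrzzrz   [P ::= r P r]
zrzzrzrzrrzrPrzrrzrzrzzrz => zrzzrzrzrrzrrPrrzrrzrzrzzrz   [P ::= r P r]
zrzzrzrzrrzrrPrrzrrzrzrzzrz => zrzzrzrzrrzrrrrzrrzrzrzzrz   [P ::= λ]

P => zPz => zrPrz => zrzPzrz => zrzzPzzrz => zrzzrPrzzrz => zrzzrzPzrzzrz => zrzzrzrPrzrzzrz => zrzzrzrzPzrzrzzrz => zrzzrzrzrPrzrzrzzrz => zrzzrzrzrrPrrzrzrzzrz => zrzzrzrzrrzPzrrzrzrzzrz => zrzzrzrzrrzrPrzrrzrzrzzrz => zrzzrzrzrrzrrPrrzrrzrzrzzrz => zrzzrzrzrrzrrrrzrrzrzrzzrz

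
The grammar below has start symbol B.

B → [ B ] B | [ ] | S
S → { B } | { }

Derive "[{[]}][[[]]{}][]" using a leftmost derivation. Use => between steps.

B => [B]B => [S]B => [{B}]B => [{[]}]B => [{[]}][B]B => [{[]}][[B]B]B => [{[]}][[[]]B]B => [{[]}][[[]]S]B => [{[]}][[[]]{}]B => [{[]}][[[]]{}][]

B => [B]B   [B → [ B ] B]
[B]B => [S]B   [B → S]
[S]B => [{B}]B   [S → { B }]
[{B}]B => [{[]}]B   [B → [ ]]
[{[]}]B => [{[]}][B]B   [B → [ B ] B]
[{[]}][B]B => [{[]}][[B]B]B   [B → [ B ] B]
[{[]}][[B]B]B => [{[]}][[[]]B]B   [B → [ ]]
[{[]}][[[]]B]B => [{[]}][[[]]S]B   [B → S]
[{[]}][[[]]S]B => [{[]}][[[]]{}]B   [S → { }]
[{[]}][[[]]{}]B => [{[]}][[[]]{}][]   [B → [ ]]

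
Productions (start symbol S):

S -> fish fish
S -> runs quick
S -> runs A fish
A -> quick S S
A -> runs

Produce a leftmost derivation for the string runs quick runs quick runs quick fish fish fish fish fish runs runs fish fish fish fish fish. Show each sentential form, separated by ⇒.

S ⇒ runs A fish ⇒ runs quick S S fish ⇒ runs quick runs A fish S fish ⇒ runs quick runs quick S S fish S fish ⇒ runs quick runs quick runs A fish S fish S fish ⇒ runs quick runs quick runs quick S S fish S fish S fish ⇒ runs quick runs quick runs quick fish fish S fish S fish S fish ⇒ runs quick runs quick runs quick fish fish fish fish fish S fish S fish ⇒ runs quick runs quick runs quick fish fish fish fish fish runs A fish fish S fish ⇒ runs quick runs quick runs quick fish fish fish fish fish runs runs fish fish S fish ⇒ runs quick runs quick runs quick fish fish fish fish fish runs runs fish fish fish fish fish

S ⇒ runs A fish   [S -> runs A fish]
runs A fish ⇒ runs quick S S fish   [A -> quick S S]
runs quick S S fish ⇒ runs quick runs A fish S fish   [S -> runs A fish]
runs quick runs A fish S fish ⇒ runs quick runs quick S S fish S fish   [A -> quick S S]
runs quick runs quick S S fish S fish ⇒ runs quick runs quick runs A fish S fish S fish   [S -> runs A fish]
runs quick runs quick runs A fish S fish S fish ⇒ runs quick runs quick runs quick S S fish S fish S fish   [A -> quick S S]
runs quick runs quick runs quick S S fish S fish S fish ⇒ runs quick runs quick runs quick fish fish S fish S fish S fish   [S -> fish fish]
runs quick runs quick runs quick fish fish S fish S fish S fish ⇒ runs quick runs quick runs quick fish fish fish fish fish S fish S fish   [S -> fish fish]
runs quick runs quick runs quick fish fish fish fish fish S fish S fish ⇒ runs quick runs quick runs quick fish fish fish fish fish runs A fish fish S fish   [S -> runs A fish]
runs quick runs quick runs quick fish fish fish fish fish runs A fish fish S fish ⇒ runs quick runs quick runs quick fish fish fish fish fish runs runs fish fish S fish   [A -> runs]
runs quick runs quick runs quick fish fish fish fish fish runs runs fish fish S fish ⇒ runs quick runs quick runs quick fish fish fish fish fish runs runs fish fish fish fish fish   [S -> fish fish]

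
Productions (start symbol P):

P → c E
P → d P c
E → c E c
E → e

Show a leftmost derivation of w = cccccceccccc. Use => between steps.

P=>cE=>ccEc=>cccEcc=>ccccEccc=>cccccEcccc=>ccccccEccccc=>cccccceccccc

P => cE   [P → c E]
cE => ccEc   [E → c E c]
ccEc => cccEcc   [E → c E c]
cccEcc => ccccEccc   [E → c E c]
ccccEccc => cccccEcccc   [E → c E c]
cccccEcccc => ccccccEccccc   [E → c E c]
ccccccEccccc => cccccceccccc   [E → e]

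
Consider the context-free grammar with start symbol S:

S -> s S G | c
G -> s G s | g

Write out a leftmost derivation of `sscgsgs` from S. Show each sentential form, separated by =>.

S => sSG => ssSGG => sscGG => sscgG => sscgsGs => sscgsgs

S => sSG   [S -> s S G]
sSG => ssSGG   [S -> s S G]
ssSGG => sscGG   [S -> c]
sscGG => sscgG   [G -> g]
sscgG => sscgsGs   [G -> s G s]
sscgsGs => sscgsgs   [G -> g]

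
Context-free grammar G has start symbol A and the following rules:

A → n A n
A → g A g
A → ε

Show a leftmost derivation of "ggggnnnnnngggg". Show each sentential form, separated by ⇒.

A ⇒ gAg ⇒ ggAgg ⇒ gggAggg ⇒ ggggAgggg ⇒ ggggnAngggg ⇒ ggggnnAnngggg ⇒ ggggnnnAnnngggg ⇒ ggggnnnnnngggg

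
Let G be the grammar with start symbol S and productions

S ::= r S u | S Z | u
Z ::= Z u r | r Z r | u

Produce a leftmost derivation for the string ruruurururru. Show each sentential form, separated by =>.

S => rSu   [S ::= r S u]
rSu => rSZu   [S ::= S Z]
rSZu => ruZu   [S ::= u]
ruZu => rurZru   [Z ::= r Z r]
rurZru => rurZurru   [Z ::= Z u r]
rurZurru => rurZururru   [Z ::= Z u r]
rurZururru => rurZurururru   [Z ::= Z u r]
rurZurururru => ruruurururru   [Z ::= u]

S => rSu => rSZu => ruZu => rurZru => rurZurru => rurZururru => rurZurururru => ruruurururru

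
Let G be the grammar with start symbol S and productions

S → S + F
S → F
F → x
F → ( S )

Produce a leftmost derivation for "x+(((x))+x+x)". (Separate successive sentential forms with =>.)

S => S+F => F+F => x+F => x+(S) => x+(S+F) => x+(S+F+F) => x+(F+F+F) => x+((S)+F+F) => x+((F)+F+F) => x+(((S))+F+F) => x+(((F))+F+F) => x+(((x))+F+F) => x+(((x))+x+F) => x+(((x))+x+x)

S => S+F   [S → S + F]
S+F => F+F   [S → F]
F+F => x+F   [F → x]
x+F => x+(S)   [F → ( S )]
x+(S) => x+(S+F)   [S → S + F]
x+(S+F) => x+(S+F+F)   [S → S + F]
x+(S+F+F) => x+(F+F+F)   [S → F]
x+(F+F+F) => x+((S)+F+F)   [F → ( S )]
x+((S)+F+F) => x+((F)+F+F)   [S → F]
x+((F)+F+F) => x+(((S))+F+F)   [F → ( S )]
x+(((S))+F+F) => x+(((F))+F+F)   [S → F]
x+(((F))+F+F) => x+(((x))+F+F)   [F → x]
x+(((x))+F+F) => x+(((x))+x+F)   [F → x]
x+(((x))+x+F) => x+(((x))+x+x)   [F → x]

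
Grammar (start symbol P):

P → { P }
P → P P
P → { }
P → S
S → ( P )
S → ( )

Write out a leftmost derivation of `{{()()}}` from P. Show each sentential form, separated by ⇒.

P ⇒ {P} ⇒ {{P}} ⇒ {{PP}} ⇒ {{SP}} ⇒ {{()P}} ⇒ {{()S}} ⇒ {{()()}}

P ⇒ {P}   [P → { P }]
{P} ⇒ {{P}}   [P → { P }]
{{P}} ⇒ {{PP}}   [P → P P]
{{PP}} ⇒ {{SP}}   [P → S]
{{SP}} ⇒ {{()P}}   [S → ( )]
{{()P}} ⇒ {{()S}}   [P → S]
{{()S}} ⇒ {{()()}}   [S → ( )]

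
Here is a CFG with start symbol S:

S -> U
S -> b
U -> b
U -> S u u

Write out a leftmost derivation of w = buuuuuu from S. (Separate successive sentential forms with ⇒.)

S⇒U⇒Suu⇒Uuu⇒Suuuu⇒Uuuuu⇒Suuuuuu⇒Uuuuuuu⇒buuuuuu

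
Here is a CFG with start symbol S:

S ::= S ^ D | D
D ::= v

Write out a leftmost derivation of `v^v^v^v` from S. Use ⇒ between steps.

S ⇒ S^D ⇒ S^D^D ⇒ S^D^D^D ⇒ D^D^D^D ⇒ v^D^D^D ⇒ v^v^D^D ⇒ v^v^v^D ⇒ v^v^v^v

S ⇒ S^D   [S ::= S ^ D]
S^D ⇒ S^D^D   [S ::= S ^ D]
S^D^D ⇒ S^D^D^D   [S ::= S ^ D]
S^D^D^D ⇒ D^D^D^D   [S ::= D]
D^D^D^D ⇒ v^D^D^D   [D ::= v]
v^D^D^D ⇒ v^v^D^D   [D ::= v]
v^v^D^D ⇒ v^v^v^D   [D ::= v]
v^v^v^D ⇒ v^v^v^v   [D ::= v]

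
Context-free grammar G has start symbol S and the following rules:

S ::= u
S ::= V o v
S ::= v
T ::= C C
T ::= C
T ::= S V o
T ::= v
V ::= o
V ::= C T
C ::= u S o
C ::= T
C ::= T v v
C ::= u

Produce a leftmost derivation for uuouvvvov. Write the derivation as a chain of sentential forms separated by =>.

S=>Vov=>CTov=>TvvTov=>CCvvTov=>uSoCvvTov=>uuoCvvTov=>uuouvvTov=>uuouvvvov

S => Vov   [S ::= V o v]
Vov => CTov   [V ::= C T]
CTov => TvvTov   [C ::= T v v]
TvvTov => CCvvTov   [T ::= C C]
CCvvTov => uSoCvvTov   [C ::= u S o]
uSoCvvTov => uuoCvvTov   [S ::= u]
uuoCvvTov => uuouvvTov   [C ::= u]
uuouvvTov => uuouvvvov   [T ::= v]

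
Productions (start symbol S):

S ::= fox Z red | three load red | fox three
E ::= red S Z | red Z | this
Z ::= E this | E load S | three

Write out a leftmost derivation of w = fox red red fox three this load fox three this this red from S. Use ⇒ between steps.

S ⇒ fox Z red ⇒ fox E this red ⇒ fox red Z this red ⇒ fox red E this this red ⇒ fox red red S Z this this red ⇒ fox red red fox three Z this this red ⇒ fox red red fox three E load S this this red ⇒ fox red red fox three this load S this this red ⇒ fox red red fox three this load fox three this this red

S ⇒ fox Z red   [S ::= fox Z red]
fox Z red ⇒ fox E this red   [Z ::= E this]
fox E this red ⇒ fox red Z this red   [E ::= red Z]
fox red Z this red ⇒ fox red E this this red   [Z ::= E this]
fox red E this this red ⇒ fox red red S Z this this red   [E ::= red S Z]
fox red red S Z this this red ⇒ fox red red fox three Z this this red   [S ::= fox three]
fox red red fox three Z this this red ⇒ fox red red fox three E load S this this red   [Z ::= E load S]
fox red red fox three E load S this this red ⇒ fox red red fox three this load S this this red   [E ::= this]
fox red red fox three this load S this this red ⇒ fox red red fox three this load fox three this this red   [S ::= fox three]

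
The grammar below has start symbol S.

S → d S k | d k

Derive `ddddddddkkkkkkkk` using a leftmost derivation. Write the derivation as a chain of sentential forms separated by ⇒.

S ⇒ dSk   [S → d S k]
dSk ⇒ ddSkk   [S → d S k]
ddSkk ⇒ dddSkkk   [S → d S k]
dddSkkk ⇒ ddddSkkkk   [S → d S k]
ddddSkkkk ⇒ dddddSkkkkk   [S → d S k]
dddddSkkkkk ⇒ ddddddSkkkkkk   [S → d S k]
ddddddSkkkkkk ⇒ dddddddSkkkkkkk   [S → d S k]
dddddddSkkkkkkk ⇒ ddddddddkkkkkkkk   [S → d k]

S ⇒ dSk ⇒ ddSkk ⇒ dddSkkk ⇒ ddddSkkkk ⇒ dddddSkkkkk ⇒ ddddddSkkkkkk ⇒ dddddddSkkkkkkk ⇒ ddddddddkkkkkkkk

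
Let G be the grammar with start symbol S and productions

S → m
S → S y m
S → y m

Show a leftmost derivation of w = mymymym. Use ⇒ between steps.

S⇒Sym⇒Symym⇒Symymym⇒mymymym

S ⇒ Sym   [S → S y m]
Sym ⇒ Symym   [S → S y m]
Symym ⇒ Symymym   [S → S y m]
Symymym ⇒ mymymym   [S → m]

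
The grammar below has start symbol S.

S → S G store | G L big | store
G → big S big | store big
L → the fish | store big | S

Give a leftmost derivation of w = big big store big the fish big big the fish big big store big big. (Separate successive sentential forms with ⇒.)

S ⇒ G L big   [S → G L big]
G L big ⇒ big S big L big   [G → big S big]
big S big L big ⇒ big G L big big L big   [S → G L big]
big G L big big L big ⇒ big big S big L big big L big   [G → big S big]
big big S big L big big L big ⇒ big big G L big big L big big L big   [S → G L big]
big big G L big big L big big L big ⇒ big big store big L big big L big big L big   [G → store big]
big big store big L big big L big big L big ⇒ big big store big the fish big big L big big L big   [L → the fish]
big big store big the fish big big L big big L big ⇒ big big store big the fish big big the fish big big L big   [L → the fish]
big big store big the fish big big the fish big big L big ⇒ big big store big the fish big big the fish big big store big big   [L → store big]

S ⇒ G L big ⇒ big S big L big ⇒ big G L big big L big ⇒ big big S big L big big L big ⇒ big big G L big big L big big L big ⇒ big big store big L big big L big big L big ⇒ big big store big the fish big big L big big L big ⇒ big big store big the fish big big the fish big big L big ⇒ big big store big the fish big big the fish big big store big big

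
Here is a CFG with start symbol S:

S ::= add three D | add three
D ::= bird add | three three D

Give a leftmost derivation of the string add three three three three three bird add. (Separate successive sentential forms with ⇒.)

S ⇒ add three D   [S ::= add three D]
add three D ⇒ add three three three D   [D ::= three three D]
add three three three D ⇒ add three three three three three D   [D ::= three three D]
add three three three three three D ⇒ add three three three three three bird add   [D ::= bird add]

S ⇒ add three D ⇒ add three three three D ⇒ add three three three three three D ⇒ add three three three three three bird add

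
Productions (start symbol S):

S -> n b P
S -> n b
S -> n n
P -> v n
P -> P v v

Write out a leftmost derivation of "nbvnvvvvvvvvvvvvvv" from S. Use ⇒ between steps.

S ⇒ nbP   [S -> n b P]
nbP ⇒ nbPvv   [P -> P v v]
nbPvv ⇒ nbPvvvv   [P -> P v v]
nbPvvvv ⇒ nbPvvvvvv   [P -> P v v]
nbPvvvvvv ⇒ nbPvvvvvvvv   [P -> P v v]
nbPvvvvvvvv ⇒ nbPvvvvvvvvvv   [P -> P v v]
nbPvvvvvvvvvv ⇒ nbPvvvvvvvvvvvv   [P -> P v v]
nbPvvvvvvvvvvvv ⇒ nbPvvvvvvvvvvvvvv   [P -> P v v]
nbPvvvvvvvvvvvvvv ⇒ nbvnvvvvvvvvvvvvvv   [P -> v n]

S ⇒ nbP ⇒ nbPvv ⇒ nbPvvvv ⇒ nbPvvvvvv ⇒ nbPvvvvvvvv ⇒ nbPvvvvvvvvvv ⇒ nbPvvvvvvvvvvvv ⇒ nbPvvvvvvvvvvvvvv ⇒ nbvnvvvvvvvvvvvvvv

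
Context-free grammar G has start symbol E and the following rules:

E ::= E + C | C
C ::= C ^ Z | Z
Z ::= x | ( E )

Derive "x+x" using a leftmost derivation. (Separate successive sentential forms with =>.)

E => E+C => C+C => Z+C => x+C => x+Z => x+x

E => E+C   [E ::= E + C]
E+C => C+C   [E ::= C]
C+C => Z+C   [C ::= Z]
Z+C => x+C   [Z ::= x]
x+C => x+Z   [C ::= Z]
x+Z => x+x   [Z ::= x]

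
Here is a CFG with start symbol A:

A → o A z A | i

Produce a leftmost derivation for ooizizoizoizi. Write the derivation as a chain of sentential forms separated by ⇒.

A ⇒ oAzA ⇒ ooAzAzA ⇒ ooizAzA ⇒ ooizizA ⇒ ooizizoAzA ⇒ ooizizoizA ⇒ ooizizoizoAzA ⇒ ooizizoizoizA ⇒ ooizizoizoizi

A ⇒ oAzA   [A → o A z A]
oAzA ⇒ ooAzAzA   [A → o A z A]
ooAzAzA ⇒ ooizAzA   [A → i]
ooizAzA ⇒ ooizizA   [A → i]
ooizizA ⇒ ooizizoAzA   [A → o A z A]
ooizizoAzA ⇒ ooizizoizA   [A → i]
ooizizoizA ⇒ ooizizoizoAzA   [A → o A z A]
ooizizoizoAzA ⇒ ooizizoizoizA   [A → i]
ooizizoizoizA ⇒ ooizizoizoizi   [A → i]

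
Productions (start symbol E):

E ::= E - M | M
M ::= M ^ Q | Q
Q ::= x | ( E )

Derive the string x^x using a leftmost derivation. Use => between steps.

E => M => M^Q => Q^Q => x^Q => x^x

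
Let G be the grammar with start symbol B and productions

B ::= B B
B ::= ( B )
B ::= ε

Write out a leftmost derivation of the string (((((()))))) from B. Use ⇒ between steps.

B⇒(B)⇒(BB)⇒((B)B)⇒(((B))B)⇒((((B)))B)⇒(((((B))))B)⇒((((((B)))))B)⇒(((((()))))B)⇒(((((())))))

B ⇒ (B)   [B ::= ( B )]
(B) ⇒ (BB)   [B ::= B B]
(BB) ⇒ ((B)B)   [B ::= ( B )]
((B)B) ⇒ (((B))B)   [B ::= ( B )]
(((B))B) ⇒ ((((B)))B)   [B ::= ( B )]
((((B)))B) ⇒ (((((B))))B)   [B ::= ( B )]
(((((B))))B) ⇒ ((((((B)))))B)   [B ::= ( B )]
((((((B)))))B) ⇒ (((((()))))B)   [B ::= ε]
(((((()))))B) ⇒ (((((())))))   [B ::= ε]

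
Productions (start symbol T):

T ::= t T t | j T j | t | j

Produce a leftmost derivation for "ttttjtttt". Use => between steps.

T => tTt => ttTtt => tttTttt => ttttTtttt => ttttjtttt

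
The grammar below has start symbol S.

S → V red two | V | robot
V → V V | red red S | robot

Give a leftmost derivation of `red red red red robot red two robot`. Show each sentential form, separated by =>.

S => V => V V => red red S V => red red V red two V => red red red red S red two V => red red red red V red two V => red red red red robot red two V => red red red red robot red two robot

S => V   [S → V]
V => V V   [V → V V]
V V => red red S V   [V → red red S]
red red S V => red red V red two V   [S → V red two]
red red V red two V => red red red red S red two V   [V → red red S]
red red red red S red two V => red red red red V red two V   [S → V]
red red red red V red two V => red red red red robot red two V   [V → robot]
red red red red robot red two V => red red red red robot red two robot   [V → robot]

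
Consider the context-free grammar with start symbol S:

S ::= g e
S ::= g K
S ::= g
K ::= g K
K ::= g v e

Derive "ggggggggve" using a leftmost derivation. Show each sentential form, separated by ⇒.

S⇒gK⇒ggK⇒gggK⇒ggggK⇒gggggK⇒ggggggK⇒gggggggK⇒ggggggggve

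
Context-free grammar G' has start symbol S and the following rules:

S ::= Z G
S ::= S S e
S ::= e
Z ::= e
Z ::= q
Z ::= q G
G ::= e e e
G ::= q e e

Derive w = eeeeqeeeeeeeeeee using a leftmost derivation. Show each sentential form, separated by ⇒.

S⇒SSe⇒SSeSe⇒ZGSeSe⇒eGSeSe⇒eeeeSeSe⇒eeeeZGeSe⇒eeeeqGGeSe⇒eeeeqeeeGeSe⇒eeeeqeeeeeeeSe⇒eeeeqeeeeeeeSSee⇒eeeeqeeeeeeeeSee⇒eeeeqeeeeeeeeeee

S ⇒ SSe   [S ::= S S e]
SSe ⇒ SSeSe   [S ::= S S e]
SSeSe ⇒ ZGSeSe   [S ::= Z G]
ZGSeSe ⇒ eGSeSe   [Z ::= e]
eGSeSe ⇒ eeeeSeSe   [G ::= e e e]
eeeeSeSe ⇒ eeeeZGeSe   [S ::= Z G]
eeeeZGeSe ⇒ eeeeqGGeSe   [Z ::= q G]
eeeeqGGeSe ⇒ eeeeqeeeGeSe   [G ::= e e e]
eeeeqeeeGeSe ⇒ eeeeqeeeeeeeSe   [G ::= e e e]
eeeeqeeeeeeeSe ⇒ eeeeqeeeeeeeSSee   [S ::= S S e]
eeeeqeeeeeeeSSee ⇒ eeeeqeeeeeeeeSee   [S ::= e]
eeeeqeeeeeeeeSee ⇒ eeeeqeeeeeeeeeee   [S ::= e]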